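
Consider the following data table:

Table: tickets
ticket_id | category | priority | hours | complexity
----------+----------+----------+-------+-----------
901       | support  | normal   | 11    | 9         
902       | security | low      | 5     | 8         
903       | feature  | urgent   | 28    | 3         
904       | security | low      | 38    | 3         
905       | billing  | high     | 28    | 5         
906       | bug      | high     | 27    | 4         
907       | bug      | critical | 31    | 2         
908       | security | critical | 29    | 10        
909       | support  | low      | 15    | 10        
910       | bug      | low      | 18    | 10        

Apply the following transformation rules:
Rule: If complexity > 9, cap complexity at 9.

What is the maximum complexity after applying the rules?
9

Step 1: Original maximum complexity = 10
Step 2: Apply cap at 9
Step 3: 3 records had complexity > 9 and were capped
Step 4: Maximum after transformation = 9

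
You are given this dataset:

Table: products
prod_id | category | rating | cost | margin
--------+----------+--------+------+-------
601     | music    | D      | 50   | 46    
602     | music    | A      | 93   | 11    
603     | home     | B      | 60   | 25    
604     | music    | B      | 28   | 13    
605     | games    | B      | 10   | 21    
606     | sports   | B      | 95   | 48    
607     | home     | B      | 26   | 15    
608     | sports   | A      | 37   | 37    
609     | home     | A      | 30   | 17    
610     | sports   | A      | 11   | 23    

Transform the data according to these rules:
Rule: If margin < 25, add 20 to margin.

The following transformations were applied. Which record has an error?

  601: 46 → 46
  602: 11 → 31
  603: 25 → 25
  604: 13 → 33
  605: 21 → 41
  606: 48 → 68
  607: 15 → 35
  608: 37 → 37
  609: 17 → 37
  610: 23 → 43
Record 606 has an error. The correct transformed value should be 48, not 68.

Step 1: Check each record against the rule
Step 2: Record 606 has margin = 48
Step 3: Since 48 >= 25, the bonus should not have been applied
Step 4: Correct value = 48, but claimed value = 68
Conclusion: Record 606 has the error.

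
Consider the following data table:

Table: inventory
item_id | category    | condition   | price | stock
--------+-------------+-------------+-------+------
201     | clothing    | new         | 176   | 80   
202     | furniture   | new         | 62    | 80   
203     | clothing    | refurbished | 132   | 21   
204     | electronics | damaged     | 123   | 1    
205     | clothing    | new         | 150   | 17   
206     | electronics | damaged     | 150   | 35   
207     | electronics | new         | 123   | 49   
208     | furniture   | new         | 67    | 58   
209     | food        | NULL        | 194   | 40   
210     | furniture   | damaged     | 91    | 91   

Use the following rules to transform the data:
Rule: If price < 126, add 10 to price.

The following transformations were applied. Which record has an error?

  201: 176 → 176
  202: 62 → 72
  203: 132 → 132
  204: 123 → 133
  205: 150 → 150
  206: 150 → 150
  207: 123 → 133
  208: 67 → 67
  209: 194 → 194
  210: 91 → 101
Record 208 has an error. The correct transformed value should be 77, not 67.

Step 1: Check each record against the rule
Step 2: Record 208 has price = 67
Step 3: Since 67 < 126, the bonus should have been applied
Step 4: Correct value = 77, but claimed value = 67
Conclusion: Record 208 has the error.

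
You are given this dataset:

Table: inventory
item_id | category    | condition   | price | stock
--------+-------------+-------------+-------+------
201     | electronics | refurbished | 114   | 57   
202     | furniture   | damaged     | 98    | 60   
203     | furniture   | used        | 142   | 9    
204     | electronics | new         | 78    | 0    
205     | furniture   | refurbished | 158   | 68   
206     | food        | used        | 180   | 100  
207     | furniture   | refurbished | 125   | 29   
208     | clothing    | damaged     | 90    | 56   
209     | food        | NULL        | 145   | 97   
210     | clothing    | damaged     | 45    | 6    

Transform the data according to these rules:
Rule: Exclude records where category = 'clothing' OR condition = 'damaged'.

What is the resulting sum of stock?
360

Step 1: Find records where category = 'clothing' OR condition = 'damaged'
Step 2: 3 records match, summing to 122
Step 3: Original sum: 482
Step 4: Remaining sum = 482 - 122 = 360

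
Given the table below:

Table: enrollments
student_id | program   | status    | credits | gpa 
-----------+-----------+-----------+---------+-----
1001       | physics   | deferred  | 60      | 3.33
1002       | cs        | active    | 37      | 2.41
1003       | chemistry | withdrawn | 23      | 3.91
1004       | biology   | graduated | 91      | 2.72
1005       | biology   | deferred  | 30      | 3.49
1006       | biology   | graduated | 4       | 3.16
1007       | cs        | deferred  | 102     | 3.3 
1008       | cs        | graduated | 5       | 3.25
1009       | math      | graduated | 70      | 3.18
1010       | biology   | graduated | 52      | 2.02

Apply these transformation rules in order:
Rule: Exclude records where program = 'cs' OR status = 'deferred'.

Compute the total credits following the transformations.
240

Step 1: Find records where program = 'cs' OR status = 'deferred'
Step 2: 5 records match, summing to 234
Step 3: Original sum: 474
Step 4: Remaining sum = 474 - 234 = 240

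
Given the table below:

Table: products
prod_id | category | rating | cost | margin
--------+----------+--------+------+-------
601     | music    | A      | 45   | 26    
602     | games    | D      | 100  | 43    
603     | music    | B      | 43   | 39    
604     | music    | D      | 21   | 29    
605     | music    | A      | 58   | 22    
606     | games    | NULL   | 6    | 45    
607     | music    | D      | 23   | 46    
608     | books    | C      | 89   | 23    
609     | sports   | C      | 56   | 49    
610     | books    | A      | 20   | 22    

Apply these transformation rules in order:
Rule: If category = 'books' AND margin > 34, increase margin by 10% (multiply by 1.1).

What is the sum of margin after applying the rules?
344

Step 1: Find records where category = 'books' AND margin > 34
Step 2: 0 records match, summing to 0
Step 3: After multiplier: 0 × 1.1 = 0.0
Step 4: Unaffected records sum: 344
Step 5: Final sum = 0.0 + 344 = 344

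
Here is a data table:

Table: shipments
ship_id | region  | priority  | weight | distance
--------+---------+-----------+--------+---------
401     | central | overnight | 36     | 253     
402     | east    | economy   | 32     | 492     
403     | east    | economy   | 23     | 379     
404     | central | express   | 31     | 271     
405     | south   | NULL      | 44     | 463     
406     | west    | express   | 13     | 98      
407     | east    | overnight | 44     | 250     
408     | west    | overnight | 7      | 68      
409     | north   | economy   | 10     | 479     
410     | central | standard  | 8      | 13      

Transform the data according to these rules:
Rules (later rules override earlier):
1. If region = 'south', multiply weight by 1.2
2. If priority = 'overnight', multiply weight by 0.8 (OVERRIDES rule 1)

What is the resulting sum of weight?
239.4

Step 1: Rule 2 takes priority for records with priority = 'overnight'
  - 3 records: 87 × 0.8 = 69.6
Step 2: Rule 1 applies to remaining records with region = 'south'
  - 1 records: 44 × 1.2 = 52.8
Step 3: Other records unchanged: 117
Step 4: Final sum = 69.6 + 52.8 + 117 = 239.4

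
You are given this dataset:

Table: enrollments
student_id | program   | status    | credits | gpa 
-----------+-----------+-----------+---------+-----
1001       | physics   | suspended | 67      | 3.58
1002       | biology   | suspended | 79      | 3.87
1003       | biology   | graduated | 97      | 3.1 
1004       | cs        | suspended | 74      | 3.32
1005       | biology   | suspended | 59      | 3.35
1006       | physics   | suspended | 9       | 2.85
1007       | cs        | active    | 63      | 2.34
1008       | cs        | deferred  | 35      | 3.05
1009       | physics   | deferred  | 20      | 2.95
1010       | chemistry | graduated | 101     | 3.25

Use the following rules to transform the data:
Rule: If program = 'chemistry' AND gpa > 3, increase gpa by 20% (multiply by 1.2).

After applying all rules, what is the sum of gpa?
32.31

Step 1: Find records where program = 'chemistry' AND gpa > 3
Step 2: 1 records match, summing to 3.25
Step 3: After multiplier: 3.25 × 1.2 = 3.9
Step 4: Unaffected records sum: 28.41
Step 5: Final sum = 3.9 + 28.41 = 32.31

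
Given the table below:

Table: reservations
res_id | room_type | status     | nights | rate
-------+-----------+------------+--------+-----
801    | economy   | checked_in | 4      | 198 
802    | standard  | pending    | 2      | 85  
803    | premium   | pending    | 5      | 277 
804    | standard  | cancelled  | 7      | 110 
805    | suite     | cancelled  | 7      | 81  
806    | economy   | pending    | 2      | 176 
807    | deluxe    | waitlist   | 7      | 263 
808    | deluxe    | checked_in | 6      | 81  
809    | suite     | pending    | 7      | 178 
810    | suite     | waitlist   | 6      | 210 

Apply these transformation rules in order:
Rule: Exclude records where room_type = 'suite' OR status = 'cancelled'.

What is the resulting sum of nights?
26

Step 1: Find records where room_type = 'suite' OR status = 'cancelled'
Step 2: 4 records match, summing to 27
Step 3: Original sum: 53
Step 4: Remaining sum = 53 - 27 = 26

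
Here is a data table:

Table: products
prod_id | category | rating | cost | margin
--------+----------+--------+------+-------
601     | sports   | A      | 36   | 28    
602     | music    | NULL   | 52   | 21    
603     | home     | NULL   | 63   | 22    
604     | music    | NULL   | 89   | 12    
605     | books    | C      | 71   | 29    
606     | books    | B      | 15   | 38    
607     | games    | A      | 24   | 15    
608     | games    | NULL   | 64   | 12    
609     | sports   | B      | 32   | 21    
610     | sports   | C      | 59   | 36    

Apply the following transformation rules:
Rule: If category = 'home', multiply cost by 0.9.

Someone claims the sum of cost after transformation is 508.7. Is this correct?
No, the correct result is 498.7.

Step 1: Calculate the correct sum after transformation
Step 2: Apply multiplier 0.9 to records where category = 'home'
Step 3: Correct result = 498.7
Step 4: Claimed result = 508.7
Step 5: 498.7 ≠ 508.7
Conclusion: The claimed result is incorrect. The correct answer is 498.7.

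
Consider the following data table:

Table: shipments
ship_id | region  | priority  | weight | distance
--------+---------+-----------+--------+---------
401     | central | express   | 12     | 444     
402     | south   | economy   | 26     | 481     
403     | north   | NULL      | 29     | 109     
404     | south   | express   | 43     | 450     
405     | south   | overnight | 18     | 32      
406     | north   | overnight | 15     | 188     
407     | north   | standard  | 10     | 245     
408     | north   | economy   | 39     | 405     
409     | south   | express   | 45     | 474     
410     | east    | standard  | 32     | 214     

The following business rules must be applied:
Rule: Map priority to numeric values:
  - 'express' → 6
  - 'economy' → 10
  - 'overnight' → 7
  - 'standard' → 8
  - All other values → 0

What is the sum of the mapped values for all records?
68

Step 1: Apply mapping to each record
Step 2: Count by status:
  'express': 3 records × 6 = 18
  'economy': 2 records × 10 = 20
  'overnight': 2 records × 7 = 14
  'standard': 2 records × 8 = 16
Step 3: Sum all mapped values = 68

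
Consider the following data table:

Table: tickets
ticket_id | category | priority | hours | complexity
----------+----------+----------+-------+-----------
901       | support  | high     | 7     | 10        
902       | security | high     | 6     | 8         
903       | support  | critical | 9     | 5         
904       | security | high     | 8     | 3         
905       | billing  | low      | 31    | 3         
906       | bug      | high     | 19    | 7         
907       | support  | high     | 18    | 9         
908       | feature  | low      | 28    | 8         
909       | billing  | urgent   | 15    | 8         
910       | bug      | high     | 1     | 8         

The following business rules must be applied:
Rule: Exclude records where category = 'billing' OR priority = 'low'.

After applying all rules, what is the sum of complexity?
50

Step 1: Find records where category = 'billing' OR priority = 'low'
Step 2: 3 records match, summing to 19
Step 3: Original sum: 69
Step 4: Remaining sum = 69 - 19 = 50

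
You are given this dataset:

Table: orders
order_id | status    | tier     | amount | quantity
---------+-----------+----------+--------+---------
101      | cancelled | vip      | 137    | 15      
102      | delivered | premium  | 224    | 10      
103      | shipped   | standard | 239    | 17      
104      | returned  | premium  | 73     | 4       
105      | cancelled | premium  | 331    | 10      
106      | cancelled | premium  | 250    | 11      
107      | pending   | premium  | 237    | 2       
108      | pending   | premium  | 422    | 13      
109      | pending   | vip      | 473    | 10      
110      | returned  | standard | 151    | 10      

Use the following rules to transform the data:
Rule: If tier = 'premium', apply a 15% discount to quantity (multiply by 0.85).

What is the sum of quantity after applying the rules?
94.5

Step 1: Records with tier = 'premium' have total quantity = 50
Step 2: Apply multiplier: 50 × 0.85 = 42.5
Step 3: Other records total: 52
Step 4: Final sum = 42.5 + 52 = 94.5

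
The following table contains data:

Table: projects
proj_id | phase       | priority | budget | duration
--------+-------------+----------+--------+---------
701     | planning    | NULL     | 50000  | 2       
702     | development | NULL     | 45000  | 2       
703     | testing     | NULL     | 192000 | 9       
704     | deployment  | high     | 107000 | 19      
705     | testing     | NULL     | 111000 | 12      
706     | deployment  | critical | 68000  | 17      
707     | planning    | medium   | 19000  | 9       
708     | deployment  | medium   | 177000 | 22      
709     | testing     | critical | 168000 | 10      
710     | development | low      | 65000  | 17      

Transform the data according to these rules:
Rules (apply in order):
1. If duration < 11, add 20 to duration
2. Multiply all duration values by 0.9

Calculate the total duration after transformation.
197.1

Step 1: Apply Rule 1 - Add 20 to records with duration < 11
  - 5 records affected: 32 + (5 × 20) = 132
  - Unaffected records: 87
  - Sum after Rule 1: 219
Step 2: Apply Rule 2 - Multiply all by 0.9
  - 219 × 0.9 = 197.1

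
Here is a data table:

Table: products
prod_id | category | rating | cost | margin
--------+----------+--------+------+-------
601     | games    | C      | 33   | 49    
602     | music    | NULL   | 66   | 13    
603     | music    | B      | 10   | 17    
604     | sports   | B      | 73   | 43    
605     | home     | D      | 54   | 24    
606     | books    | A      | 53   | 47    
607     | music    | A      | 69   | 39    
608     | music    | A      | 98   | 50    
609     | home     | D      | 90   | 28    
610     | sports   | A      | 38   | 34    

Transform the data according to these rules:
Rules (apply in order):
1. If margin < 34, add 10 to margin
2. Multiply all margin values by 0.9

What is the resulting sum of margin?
345.6

Step 1: Apply Rule 1 - Add 10 to records with margin < 34
  - 4 records affected: 82 + (4 × 10) = 122
  - Unaffected records: 262
  - Sum after Rule 1: 384
Step 2: Apply Rule 2 - Multiply all by 0.9
  - 384 × 0.9 = 345.6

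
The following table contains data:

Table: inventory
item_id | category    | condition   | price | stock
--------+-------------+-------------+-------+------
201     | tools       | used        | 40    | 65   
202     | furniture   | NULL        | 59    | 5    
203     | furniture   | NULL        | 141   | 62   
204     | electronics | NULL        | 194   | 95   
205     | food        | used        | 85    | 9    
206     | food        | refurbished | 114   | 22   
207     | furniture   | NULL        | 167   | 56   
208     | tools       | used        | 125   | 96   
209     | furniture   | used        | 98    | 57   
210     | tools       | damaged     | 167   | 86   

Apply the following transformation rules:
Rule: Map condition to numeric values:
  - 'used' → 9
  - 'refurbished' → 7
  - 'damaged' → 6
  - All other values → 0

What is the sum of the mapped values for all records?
49

Step 1: Apply mapping to each record
Step 2: Count by status:
  'used': 4 records × 9 = 36
  'refurbished': 1 records × 7 = 7
  'damaged': 1 records × 6 = 6
Step 3: Sum all mapped values = 49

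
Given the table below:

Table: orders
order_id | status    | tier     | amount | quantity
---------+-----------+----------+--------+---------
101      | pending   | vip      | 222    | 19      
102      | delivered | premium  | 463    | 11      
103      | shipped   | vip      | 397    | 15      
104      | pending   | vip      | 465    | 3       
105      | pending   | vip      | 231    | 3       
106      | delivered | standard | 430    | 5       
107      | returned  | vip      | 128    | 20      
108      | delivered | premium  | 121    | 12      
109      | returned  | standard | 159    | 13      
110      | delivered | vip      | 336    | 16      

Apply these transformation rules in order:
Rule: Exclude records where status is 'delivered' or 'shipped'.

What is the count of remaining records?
5

Step 1: Count records to exclude
  - 4 (delivered) + 1 (shipped) = 5 records
Step 2: Total records: 10
Step 3: Remaining = 10 - 5 = 5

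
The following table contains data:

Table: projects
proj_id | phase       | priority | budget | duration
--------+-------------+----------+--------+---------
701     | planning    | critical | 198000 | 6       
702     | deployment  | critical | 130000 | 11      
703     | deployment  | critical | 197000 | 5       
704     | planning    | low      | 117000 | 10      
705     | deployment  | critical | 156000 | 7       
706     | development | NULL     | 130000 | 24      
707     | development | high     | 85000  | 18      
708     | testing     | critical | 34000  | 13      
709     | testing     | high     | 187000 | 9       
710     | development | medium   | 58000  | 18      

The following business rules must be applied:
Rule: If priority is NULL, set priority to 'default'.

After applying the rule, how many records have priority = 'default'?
1

Step 1: Count records where priority IS NULL
Step 2: Found 1 records with NULL priority
Step 3: These records will have priority set to 'default'
Step 4: Records already having priority = 'default': 0
Step 5: Answer: 1 + 0 = 1 records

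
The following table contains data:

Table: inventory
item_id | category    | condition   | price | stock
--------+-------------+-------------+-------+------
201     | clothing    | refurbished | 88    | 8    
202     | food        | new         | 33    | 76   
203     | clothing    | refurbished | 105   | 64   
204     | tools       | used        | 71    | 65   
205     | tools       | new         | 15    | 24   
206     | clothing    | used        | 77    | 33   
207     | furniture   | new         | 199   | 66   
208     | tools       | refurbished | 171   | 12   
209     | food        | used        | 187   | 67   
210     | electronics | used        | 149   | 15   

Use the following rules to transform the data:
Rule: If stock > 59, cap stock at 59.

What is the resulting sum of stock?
387

Step 1: 5 records have stock > 59
Step 2: These records originally summed to 338
Step 3: After capping: 5 × 59 = 295
Step 4: Unaffected records sum: 92
Step 5: Final sum = 295 + 92 = 387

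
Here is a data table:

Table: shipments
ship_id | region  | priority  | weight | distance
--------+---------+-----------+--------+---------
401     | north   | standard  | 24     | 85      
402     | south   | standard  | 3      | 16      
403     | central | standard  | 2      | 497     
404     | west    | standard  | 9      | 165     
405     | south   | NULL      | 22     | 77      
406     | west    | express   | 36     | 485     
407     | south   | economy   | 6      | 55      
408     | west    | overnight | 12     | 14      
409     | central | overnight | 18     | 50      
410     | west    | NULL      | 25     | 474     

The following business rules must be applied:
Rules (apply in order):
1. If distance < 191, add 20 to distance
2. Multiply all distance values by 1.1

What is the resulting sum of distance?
2263.8

Step 1: Apply Rule 1 - Add 20 to records with distance < 191
  - 7 records affected: 462 + (7 × 20) = 602
  - Unaffected records: 1456
  - Sum after Rule 1: 2058
Step 2: Apply Rule 2 - Multiply all by 1.1
  - 2058 × 1.1 = 2263.8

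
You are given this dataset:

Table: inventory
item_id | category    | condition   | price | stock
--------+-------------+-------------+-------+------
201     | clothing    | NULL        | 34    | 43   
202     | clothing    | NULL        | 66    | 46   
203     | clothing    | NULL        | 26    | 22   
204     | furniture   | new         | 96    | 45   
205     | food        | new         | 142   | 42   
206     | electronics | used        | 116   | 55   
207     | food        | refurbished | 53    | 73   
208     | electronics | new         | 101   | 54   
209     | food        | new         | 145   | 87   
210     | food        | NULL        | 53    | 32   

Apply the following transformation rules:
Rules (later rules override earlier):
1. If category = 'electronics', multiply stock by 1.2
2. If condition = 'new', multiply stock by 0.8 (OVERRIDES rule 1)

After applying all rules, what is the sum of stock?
464.4

Step 1: Rule 2 takes priority for records with condition = 'new'
  - 4 records: 228 × 0.8 = 182.4
Step 2: Rule 1 applies to remaining records with category = 'electronics'
  - 1 records: 55 × 1.2 = 66.0
Step 3: Other records unchanged: 216
Step 4: Final sum = 182.4 + 66.0 + 216 = 464.4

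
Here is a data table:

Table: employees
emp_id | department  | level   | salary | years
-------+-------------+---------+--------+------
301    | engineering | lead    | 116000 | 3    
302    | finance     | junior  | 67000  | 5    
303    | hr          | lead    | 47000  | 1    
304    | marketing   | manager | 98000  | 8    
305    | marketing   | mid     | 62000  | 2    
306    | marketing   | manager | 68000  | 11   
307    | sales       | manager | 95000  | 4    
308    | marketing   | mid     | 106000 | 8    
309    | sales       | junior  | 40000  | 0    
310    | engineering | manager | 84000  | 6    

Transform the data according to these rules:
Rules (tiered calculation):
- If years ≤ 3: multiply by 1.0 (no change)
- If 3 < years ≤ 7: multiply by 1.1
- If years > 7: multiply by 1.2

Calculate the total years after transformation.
54.9

Step 1: Tier 1 (years ≤ 3): 4 records, sum = 6 × 1.0 = 6.0
Step 2: Tier 2 (3 < years ≤ 7): 3 records, sum = 15 × 1.1 = 16.5
Step 3: Tier 3 (years > 7): 3 records, sum = 27 × 1.2 = 32.4
Step 4: Final sum = 6.0 + 16.5 + 32.4 = 54.9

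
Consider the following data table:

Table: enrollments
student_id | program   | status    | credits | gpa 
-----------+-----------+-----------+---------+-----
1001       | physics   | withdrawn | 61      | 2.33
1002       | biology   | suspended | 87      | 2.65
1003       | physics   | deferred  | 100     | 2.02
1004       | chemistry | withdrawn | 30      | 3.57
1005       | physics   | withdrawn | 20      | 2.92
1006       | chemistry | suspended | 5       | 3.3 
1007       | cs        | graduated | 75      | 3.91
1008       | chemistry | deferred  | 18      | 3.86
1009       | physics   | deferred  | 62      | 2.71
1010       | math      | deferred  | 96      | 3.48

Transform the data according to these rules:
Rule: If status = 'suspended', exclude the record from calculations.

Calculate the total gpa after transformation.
24.8

Step 1: Identify records where status = 'suspended'
Step 2: The excluded records sum to 5.95
Step 3: Original total gpa = 30.75
Step 4: Remaining total = 30.75 - 5.95 = 24.8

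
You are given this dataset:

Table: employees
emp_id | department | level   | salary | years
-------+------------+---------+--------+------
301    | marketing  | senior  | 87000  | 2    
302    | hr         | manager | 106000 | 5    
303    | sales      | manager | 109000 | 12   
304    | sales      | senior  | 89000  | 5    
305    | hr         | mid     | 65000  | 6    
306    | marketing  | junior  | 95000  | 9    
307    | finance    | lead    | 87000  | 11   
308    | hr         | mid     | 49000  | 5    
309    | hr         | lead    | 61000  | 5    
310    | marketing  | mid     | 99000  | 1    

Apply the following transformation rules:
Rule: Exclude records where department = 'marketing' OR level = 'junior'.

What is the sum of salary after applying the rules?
566000

Step 1: Find records where department = 'marketing' OR level = 'junior'
Step 2: 3 records match, summing to 281000
Step 3: Original sum: 847000
Step 4: Remaining sum = 847000 - 281000 = 566000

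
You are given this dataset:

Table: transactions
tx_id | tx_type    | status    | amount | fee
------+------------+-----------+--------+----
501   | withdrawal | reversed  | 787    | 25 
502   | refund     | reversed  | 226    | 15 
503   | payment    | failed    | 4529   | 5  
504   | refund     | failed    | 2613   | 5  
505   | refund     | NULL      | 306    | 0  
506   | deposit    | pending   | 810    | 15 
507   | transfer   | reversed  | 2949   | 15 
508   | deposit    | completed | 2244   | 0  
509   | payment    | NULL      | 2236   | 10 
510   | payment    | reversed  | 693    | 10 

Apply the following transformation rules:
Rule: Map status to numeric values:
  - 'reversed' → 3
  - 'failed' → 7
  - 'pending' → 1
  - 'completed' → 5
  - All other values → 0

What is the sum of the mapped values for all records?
32

Step 1: Apply mapping to each record
Step 2: Count by status:
  'reversed': 4 records × 3 = 12
  'failed': 2 records × 7 = 14
  'pending': 1 records × 1 = 1
  'completed': 1 records × 5 = 5
Step 3: Sum all mapped values = 32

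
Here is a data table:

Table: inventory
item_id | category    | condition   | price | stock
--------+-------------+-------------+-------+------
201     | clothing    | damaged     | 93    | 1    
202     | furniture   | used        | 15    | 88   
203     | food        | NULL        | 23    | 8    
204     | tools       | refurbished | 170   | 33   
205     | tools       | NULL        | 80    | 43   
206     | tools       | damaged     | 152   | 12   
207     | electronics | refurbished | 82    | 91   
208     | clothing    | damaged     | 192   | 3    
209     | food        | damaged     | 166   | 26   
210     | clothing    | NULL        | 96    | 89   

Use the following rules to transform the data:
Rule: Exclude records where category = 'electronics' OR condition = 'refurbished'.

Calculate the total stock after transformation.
270

Step 1: Find records where category = 'electronics' OR condition = 'refurbished'
Step 2: 2 records match, summing to 124
Step 3: Original sum: 394
Step 4: Remaining sum = 394 - 124 = 270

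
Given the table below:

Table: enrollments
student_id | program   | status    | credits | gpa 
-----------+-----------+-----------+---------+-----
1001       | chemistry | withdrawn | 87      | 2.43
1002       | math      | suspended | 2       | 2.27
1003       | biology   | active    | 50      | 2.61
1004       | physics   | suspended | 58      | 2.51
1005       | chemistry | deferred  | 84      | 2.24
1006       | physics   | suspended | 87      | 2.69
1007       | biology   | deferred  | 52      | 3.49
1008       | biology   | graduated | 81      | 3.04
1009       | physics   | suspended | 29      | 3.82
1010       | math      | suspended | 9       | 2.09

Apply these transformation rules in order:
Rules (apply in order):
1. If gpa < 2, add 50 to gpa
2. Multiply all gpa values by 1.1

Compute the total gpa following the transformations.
29.91

Step 1: Apply Rule 1 - Add 50 to records with gpa < 2
  - 0 records affected: 0 + (0 × 50) = 0
  - Unaffected records: 27.19
  - Sum after Rule 1: 27.19
Step 2: Apply Rule 2 - Multiply all by 1.1
  - 27.19 × 1.1 = 29.91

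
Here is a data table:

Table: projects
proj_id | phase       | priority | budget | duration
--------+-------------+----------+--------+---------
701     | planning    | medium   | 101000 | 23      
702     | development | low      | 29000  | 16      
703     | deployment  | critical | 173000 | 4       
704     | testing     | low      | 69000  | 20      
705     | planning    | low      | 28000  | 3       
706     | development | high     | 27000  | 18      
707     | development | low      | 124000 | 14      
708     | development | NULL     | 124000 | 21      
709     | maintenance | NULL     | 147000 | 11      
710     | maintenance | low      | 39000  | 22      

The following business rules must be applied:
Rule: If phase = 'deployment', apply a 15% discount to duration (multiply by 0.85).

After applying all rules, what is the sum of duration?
151.4

Step 1: Records with phase = 'deployment' have total duration = 4
Step 2: Apply multiplier: 4 × 0.85 = 3.4
Step 3: Other records total: 148
Step 4: Final sum = 3.4 + 148 = 151.4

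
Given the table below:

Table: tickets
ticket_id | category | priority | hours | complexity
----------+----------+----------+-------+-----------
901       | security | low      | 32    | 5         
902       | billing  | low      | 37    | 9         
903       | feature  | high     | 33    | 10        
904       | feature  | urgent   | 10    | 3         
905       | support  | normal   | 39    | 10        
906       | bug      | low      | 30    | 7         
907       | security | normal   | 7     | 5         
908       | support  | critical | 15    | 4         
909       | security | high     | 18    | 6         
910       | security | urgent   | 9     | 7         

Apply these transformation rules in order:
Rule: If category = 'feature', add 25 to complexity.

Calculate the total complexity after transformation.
116

Step 1: Count records where category = 'feature': 2
Step 2: Total bonus added: 2 × 25 = 50
Step 3: Original sum of complexity: 66
Step 4: Final sum = 66 + 50 = 116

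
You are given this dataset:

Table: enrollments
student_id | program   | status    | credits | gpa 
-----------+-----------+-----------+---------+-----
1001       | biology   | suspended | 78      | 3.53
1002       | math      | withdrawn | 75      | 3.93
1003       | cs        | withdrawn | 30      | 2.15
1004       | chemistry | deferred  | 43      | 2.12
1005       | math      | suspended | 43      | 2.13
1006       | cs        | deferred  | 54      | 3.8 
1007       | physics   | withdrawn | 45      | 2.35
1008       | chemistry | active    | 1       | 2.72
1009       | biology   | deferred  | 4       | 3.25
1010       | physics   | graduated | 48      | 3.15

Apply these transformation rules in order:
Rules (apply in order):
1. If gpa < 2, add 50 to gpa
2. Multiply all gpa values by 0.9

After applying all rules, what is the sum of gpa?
26.22

Step 1: Apply Rule 1 - Add 50 to records with gpa < 2
  - 0 records affected: 0 + (0 × 50) = 0
  - Unaffected records: 29.13
  - Sum after Rule 1: 29.13
Step 2: Apply Rule 2 - Multiply all by 0.9
  - 29.13 × 0.9 = 26.22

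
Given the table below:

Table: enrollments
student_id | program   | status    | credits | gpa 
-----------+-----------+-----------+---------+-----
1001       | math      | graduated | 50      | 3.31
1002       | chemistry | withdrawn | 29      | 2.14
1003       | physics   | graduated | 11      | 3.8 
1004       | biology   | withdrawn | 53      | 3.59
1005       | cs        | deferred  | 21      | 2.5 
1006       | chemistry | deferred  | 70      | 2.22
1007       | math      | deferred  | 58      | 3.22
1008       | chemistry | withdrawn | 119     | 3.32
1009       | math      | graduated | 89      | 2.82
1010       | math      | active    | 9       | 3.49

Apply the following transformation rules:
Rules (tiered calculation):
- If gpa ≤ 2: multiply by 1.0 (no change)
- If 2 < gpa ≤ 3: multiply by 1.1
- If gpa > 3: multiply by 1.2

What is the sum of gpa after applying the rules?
35.52

Step 1: Tier 1 (gpa ≤ 2): 0 records, sum = 0 × 1.0 = 0.0
Step 2: Tier 2 (2 < gpa ≤ 3): 4 records, sum = 9.68 × 1.1 = 10.65
Step 3: Tier 3 (gpa > 3): 6 records, sum = 20.73 × 1.2 = 24.88
Step 4: Final sum = 0.0 + 10.65 + 24.88 = 35.52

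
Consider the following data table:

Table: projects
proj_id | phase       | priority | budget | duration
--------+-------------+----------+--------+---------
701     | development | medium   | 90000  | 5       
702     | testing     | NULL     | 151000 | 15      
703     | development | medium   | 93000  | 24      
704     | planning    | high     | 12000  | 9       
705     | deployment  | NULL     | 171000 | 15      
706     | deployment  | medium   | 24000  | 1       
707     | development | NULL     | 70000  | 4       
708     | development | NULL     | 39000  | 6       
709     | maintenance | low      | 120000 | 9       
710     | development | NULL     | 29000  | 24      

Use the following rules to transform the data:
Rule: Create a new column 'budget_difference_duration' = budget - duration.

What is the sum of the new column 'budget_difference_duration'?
798888

Step 1: For each record, compute budget - duration
Example calculations:
  90000 - 5 = 89995
  151000 - 15 = 150985
  93000 - 24 = 92976
  ...
Step 2: Sum all derived values
Step 3: Total = 798888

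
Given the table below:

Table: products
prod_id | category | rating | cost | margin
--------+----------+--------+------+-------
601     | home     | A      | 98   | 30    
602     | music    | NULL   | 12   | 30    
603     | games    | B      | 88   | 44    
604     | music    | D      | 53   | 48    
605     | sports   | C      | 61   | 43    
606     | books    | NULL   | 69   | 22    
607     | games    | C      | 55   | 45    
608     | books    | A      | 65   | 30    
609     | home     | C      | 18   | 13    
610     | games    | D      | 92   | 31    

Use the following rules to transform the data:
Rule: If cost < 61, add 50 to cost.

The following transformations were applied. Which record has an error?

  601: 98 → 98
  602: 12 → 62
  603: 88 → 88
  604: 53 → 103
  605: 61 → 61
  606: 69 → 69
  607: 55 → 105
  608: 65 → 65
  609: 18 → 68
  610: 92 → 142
Record 610 has an error. The correct transformed value should be 92, not 142.

Step 1: Check each record against the rule
Step 2: Record 610 has cost = 92
Step 3: Since 92 >= 61, the bonus should not have been applied
Step 4: Correct value = 92, but claimed value = 142
Conclusion: Record 610 has the error.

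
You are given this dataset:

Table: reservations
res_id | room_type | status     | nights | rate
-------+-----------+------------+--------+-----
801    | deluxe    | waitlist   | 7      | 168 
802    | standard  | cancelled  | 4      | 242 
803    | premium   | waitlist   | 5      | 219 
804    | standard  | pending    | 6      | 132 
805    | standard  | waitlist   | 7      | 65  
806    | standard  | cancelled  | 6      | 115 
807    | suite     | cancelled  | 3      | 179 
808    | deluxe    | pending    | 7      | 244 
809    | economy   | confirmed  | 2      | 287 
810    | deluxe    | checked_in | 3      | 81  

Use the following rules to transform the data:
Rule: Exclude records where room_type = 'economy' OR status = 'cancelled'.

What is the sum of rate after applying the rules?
909

Step 1: Find records where room_type = 'economy' OR status = 'cancelled'
Step 2: 4 records match, summing to 823
Step 3: Original sum: 1732
Step 4: Remaining sum = 1732 - 823 = 909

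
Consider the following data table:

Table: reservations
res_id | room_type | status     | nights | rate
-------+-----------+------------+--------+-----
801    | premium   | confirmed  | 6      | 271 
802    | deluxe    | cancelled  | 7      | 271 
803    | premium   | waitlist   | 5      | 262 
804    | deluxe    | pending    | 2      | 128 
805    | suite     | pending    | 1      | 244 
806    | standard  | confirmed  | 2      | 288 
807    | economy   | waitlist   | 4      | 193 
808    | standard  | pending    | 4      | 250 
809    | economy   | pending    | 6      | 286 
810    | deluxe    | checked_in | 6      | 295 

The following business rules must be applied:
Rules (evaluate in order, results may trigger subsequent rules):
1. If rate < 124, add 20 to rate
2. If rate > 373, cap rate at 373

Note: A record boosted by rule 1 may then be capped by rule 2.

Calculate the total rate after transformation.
2488

Step 1: Apply rule 1 to records with rate < 124
  - 0 records get bonus of 20
  - Of these, 0 records then exceed 373 and get capped
Step 2: Apply rule 2 to records with rate > 373
  - 0 records (original) are capped
Step 3: Calculate final sum = 2488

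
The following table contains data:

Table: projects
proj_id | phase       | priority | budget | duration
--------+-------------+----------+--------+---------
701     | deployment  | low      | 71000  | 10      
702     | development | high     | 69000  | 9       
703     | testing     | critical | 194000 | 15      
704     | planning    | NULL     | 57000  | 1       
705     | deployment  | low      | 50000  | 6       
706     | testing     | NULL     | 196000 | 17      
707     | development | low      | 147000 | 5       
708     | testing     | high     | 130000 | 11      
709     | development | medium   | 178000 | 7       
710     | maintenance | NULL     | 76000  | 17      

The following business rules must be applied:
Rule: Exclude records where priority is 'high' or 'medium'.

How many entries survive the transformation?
7

Step 1: Count records to exclude
  - 2 (high) + 1 (medium) = 3 records
Step 2: Total records: 10
Step 3: Remaining = 10 - 3 = 7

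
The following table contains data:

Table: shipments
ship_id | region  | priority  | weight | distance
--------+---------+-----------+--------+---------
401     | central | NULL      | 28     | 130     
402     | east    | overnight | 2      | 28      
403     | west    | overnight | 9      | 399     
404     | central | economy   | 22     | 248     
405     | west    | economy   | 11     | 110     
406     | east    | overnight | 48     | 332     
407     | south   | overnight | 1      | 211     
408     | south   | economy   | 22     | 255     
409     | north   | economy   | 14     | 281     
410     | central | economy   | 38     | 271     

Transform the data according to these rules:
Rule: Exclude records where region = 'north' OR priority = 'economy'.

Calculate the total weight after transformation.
88

Step 1: Find records where region = 'north' OR priority = 'economy'
Step 2: 5 records match, summing to 107
Step 3: Original sum: 195
Step 4: Remaining sum = 195 - 107 = 88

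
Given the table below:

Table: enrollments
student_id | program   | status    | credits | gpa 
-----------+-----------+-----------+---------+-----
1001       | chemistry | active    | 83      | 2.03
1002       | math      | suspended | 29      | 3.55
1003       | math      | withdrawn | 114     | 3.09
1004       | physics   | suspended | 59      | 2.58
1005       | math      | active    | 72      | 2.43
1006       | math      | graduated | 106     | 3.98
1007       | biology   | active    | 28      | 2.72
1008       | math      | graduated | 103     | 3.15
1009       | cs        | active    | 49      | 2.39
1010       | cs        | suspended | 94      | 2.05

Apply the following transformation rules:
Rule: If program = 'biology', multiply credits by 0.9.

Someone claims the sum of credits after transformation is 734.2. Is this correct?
Yes, the result is correct.

Step 1: Calculate the correct sum after transformation
Step 2: Apply multiplier 0.9 to records where program = 'biology'
Step 3: Correct result = 734.2
Step 4: Claimed result = 734.2
Step 5: 734.2 = 734.2 ✓
Conclusion: The claimed result is correct.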